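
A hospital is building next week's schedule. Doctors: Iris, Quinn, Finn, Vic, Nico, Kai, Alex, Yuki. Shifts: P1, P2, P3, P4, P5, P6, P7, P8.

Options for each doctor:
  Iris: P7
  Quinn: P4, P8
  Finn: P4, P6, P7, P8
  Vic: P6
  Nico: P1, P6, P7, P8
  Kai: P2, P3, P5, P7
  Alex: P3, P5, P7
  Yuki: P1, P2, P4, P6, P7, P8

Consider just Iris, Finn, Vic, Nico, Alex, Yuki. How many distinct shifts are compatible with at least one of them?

The union of neighbours of {Iris, Finn, Vic, Nico, Alex, Yuki} is {P1, P2, P3, P4, P5, P6, P7, P8}, which has 8 elements.
Since |N(S)| = 8 ≥ |S| = 6, Hall's condition holds for this subset.

8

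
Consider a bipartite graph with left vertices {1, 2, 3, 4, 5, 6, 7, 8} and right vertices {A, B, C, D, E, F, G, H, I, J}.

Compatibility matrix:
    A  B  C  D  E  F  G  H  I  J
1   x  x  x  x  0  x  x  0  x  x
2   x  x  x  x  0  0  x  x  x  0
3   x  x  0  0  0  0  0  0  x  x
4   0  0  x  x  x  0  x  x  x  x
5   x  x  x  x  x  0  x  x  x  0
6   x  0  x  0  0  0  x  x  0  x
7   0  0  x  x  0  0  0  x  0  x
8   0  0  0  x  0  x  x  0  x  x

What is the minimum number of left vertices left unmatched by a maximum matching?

For example, pair 1→A, 2→B, 3→I, 4→H, 5→E, 6→G, 7→C, 8→J.
All 8 left vertices are matched, so no larger matching exists.
That matches 8 of the 8, leaving 0 unmatched; no matching can do better.

0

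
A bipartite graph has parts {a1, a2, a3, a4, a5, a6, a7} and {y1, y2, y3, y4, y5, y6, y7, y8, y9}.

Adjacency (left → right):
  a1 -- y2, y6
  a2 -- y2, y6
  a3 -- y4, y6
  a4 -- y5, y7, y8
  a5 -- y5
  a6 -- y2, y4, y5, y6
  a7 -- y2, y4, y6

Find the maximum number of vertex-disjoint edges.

One maximum matching: a1–y6, a2–y2, a3–y4, a4–y8, a5–y5.
The set {a1, a2, a3, a5, a6, a7} has only 4 neighbours ({y2, y4, y5, y6}), so by Hall's theorem at most 5 of the 7 left vertices can be matched.

5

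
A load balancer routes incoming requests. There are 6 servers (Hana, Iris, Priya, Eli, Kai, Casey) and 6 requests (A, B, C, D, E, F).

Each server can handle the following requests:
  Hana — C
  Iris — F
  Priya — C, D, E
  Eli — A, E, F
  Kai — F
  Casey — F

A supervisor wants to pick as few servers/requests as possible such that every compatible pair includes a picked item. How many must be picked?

A maximum matching has 4 edges (e.g. Hana–C, Iris–F, Priya–D, Eli–E).
By König's theorem the minimum vertex cover has the same size. One such cover is {Hana, Priya, Eli, F}.

4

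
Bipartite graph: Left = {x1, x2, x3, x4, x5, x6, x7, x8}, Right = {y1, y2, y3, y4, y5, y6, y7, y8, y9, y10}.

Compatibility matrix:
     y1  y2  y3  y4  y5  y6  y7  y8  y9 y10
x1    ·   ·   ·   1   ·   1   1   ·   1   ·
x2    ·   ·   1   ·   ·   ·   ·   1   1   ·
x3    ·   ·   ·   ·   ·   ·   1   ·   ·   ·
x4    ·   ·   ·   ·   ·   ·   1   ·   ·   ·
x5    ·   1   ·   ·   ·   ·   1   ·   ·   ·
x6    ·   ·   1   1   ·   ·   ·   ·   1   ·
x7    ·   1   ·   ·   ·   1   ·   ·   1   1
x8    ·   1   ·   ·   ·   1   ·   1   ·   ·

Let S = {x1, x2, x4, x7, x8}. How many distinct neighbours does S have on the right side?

8

The union of neighbours of {x1, x2, x4, x7, x8} is {y2, y3, y4, y6, y7, y8, y9, y10}, which has 8 elements.
Since |N(S)| = 8 ≥ |S| = 5, Hall's condition holds for this subset.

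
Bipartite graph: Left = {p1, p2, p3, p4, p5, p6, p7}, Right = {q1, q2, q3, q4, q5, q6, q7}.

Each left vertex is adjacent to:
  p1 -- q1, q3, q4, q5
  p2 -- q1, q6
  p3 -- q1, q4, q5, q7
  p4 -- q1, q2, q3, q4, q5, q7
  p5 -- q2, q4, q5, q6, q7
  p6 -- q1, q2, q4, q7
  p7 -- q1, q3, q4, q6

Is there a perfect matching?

A valid assignment of size 7: p1–q3, p2–q1, p3–q5, p4–q7, p5–q4, p6–q2, p7–q6.
Every left vertex is matched, so this is a perfect matching.

Yes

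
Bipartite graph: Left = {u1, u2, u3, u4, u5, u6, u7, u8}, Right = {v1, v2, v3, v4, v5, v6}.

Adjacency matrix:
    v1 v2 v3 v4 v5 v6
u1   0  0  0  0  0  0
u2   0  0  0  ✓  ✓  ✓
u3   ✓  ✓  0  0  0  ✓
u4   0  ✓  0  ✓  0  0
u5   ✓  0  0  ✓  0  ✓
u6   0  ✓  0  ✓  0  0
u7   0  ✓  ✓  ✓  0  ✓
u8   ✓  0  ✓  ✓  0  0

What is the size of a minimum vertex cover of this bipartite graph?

6

{u2, v1, v2, v3, v4, v6} is a vertex cover of size 6: every edge has an endpoint in this set.
No smaller cover exists because u2–v5, u3–v1, u4–v4, u5–v6, u6–v2, u7–v3 is a matching of size 6, and a cover must include an endpoint of each of these disjoint edges (König's theorem).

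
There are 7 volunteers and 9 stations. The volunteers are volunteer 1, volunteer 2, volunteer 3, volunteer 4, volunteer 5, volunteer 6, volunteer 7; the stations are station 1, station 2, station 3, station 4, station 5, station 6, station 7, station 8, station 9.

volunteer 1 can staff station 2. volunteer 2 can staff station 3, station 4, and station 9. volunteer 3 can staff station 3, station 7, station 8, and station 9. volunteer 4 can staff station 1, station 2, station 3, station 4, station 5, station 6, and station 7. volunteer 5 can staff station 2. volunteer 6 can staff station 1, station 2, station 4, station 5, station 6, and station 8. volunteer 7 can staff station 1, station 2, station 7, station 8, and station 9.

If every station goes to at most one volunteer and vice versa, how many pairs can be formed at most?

A valid assignment of size 6: volunteer 1→station 2, volunteer 2→station 4, volunteer 3→station 3, volunteer 4→station 6, volunteer 6→station 8, volunteer 7→station 7.
The set {volunteer 1, volunteer 5} has only 1 neighbour ({station 2}), so by Hall's theorem at most 6 of the 7 volunteers can be matched.

6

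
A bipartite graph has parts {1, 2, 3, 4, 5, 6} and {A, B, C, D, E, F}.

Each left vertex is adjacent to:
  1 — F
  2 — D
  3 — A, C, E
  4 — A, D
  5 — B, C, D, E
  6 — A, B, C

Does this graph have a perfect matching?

For example, pair 1-F, 2-D, 3-C, 4-A, 5-E, 6-B.
All 6 left vertices are covered.

Yes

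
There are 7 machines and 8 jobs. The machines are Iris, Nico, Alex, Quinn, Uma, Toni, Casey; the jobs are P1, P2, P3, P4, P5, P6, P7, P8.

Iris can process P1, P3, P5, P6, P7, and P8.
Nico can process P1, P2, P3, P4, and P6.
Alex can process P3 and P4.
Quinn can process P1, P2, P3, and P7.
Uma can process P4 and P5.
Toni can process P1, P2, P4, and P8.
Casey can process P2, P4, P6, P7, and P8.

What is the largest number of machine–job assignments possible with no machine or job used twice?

7

One maximum matching: Iris-P3, Nico-P1, Alex-P4, Quinn-P7, Uma-P5, Toni-P8, Casey-P2.
This saturates every machine, so 7 is the maximum.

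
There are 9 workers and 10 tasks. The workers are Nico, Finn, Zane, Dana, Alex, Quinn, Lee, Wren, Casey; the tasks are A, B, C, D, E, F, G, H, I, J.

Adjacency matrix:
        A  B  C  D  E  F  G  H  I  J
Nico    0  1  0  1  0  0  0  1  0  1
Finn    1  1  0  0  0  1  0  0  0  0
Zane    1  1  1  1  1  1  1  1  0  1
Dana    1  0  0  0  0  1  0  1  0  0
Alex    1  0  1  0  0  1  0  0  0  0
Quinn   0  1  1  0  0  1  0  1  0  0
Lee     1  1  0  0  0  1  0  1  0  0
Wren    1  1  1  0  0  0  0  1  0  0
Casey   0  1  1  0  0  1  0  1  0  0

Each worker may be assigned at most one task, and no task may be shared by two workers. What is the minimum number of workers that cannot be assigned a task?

2

A valid assignment of size 7: Nico-J, Finn-A, Zane-G, Dana-H, Alex-C, Quinn-F, Lee-B.
The set {Finn, Dana, Alex, Quinn, Lee, Wren, Casey} has only 5 neighbours ({A, B, C, F, H}), so by Hall's theorem at most 7 of the 9 workers can be matched.
That matches 7 of the 9, leaving 2 unmatched; no matching can do better.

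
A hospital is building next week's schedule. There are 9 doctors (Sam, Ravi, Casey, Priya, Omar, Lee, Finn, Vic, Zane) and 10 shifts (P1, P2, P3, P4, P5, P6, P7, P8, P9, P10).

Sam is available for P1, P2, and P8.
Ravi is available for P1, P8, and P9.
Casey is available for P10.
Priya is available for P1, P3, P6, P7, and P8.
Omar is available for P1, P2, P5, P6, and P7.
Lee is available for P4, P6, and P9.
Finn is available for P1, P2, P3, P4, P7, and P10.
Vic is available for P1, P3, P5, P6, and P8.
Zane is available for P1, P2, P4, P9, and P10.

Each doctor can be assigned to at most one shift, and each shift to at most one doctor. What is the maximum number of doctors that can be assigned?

9

A valid assignment of size 9: Sam→P8, Ravi→P9, Casey→P10, Priya→P6, Omar→P7, Lee→P4, Finn→P2, Vic→P3, Zane→P1.
All 9 doctors are matched, so no larger matching exists.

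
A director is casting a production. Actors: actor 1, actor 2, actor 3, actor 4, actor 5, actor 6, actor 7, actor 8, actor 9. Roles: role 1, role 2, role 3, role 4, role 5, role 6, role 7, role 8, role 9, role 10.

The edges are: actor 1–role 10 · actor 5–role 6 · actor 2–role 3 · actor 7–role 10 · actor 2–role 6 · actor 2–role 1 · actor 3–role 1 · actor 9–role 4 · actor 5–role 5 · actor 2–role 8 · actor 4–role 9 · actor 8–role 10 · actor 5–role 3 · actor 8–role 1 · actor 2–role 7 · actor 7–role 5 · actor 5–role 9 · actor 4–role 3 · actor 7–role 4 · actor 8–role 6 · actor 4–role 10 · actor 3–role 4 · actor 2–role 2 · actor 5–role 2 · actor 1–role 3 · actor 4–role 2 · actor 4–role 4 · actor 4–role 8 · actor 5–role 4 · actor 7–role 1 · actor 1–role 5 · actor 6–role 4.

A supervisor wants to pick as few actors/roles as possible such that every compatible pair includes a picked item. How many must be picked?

The 8 edges actor 1–role 3, actor 2–role 7, actor 3–role 1, actor 4–role 8, actor 5–role 9, actor 6–role 4, actor 7–role 5, actor 8–role 10 form a matching, so any vertex cover needs at least 8 vertices (one per matched edge).
Conversely {actor 1, actor 2, actor 3, actor 4, actor 5, actor 7, actor 8, role 4} meets every edge and has exactly 8 vertices, so 8 is optimal.

8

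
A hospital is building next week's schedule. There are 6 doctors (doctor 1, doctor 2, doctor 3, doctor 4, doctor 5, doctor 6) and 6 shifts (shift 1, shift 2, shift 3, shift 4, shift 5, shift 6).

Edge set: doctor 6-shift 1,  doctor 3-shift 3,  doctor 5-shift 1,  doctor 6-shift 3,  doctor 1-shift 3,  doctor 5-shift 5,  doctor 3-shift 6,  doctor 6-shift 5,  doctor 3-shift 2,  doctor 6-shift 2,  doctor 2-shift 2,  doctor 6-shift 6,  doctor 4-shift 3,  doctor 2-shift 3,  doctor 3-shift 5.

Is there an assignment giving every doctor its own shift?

No

The set {doctor 1, doctor 4} has only 1 neighbour ({shift 3}), so by Hall's theorem at most 5 of the 6 doctors can be matched.
Hence no matching covers every doctor.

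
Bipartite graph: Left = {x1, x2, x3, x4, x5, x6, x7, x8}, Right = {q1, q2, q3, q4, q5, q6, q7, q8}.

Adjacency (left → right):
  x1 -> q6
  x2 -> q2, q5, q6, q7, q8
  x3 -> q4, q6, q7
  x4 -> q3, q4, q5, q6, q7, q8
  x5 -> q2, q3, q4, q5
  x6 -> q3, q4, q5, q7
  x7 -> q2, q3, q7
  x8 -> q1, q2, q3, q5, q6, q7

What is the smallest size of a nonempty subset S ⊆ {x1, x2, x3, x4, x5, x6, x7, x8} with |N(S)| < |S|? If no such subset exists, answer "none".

none

A matching saturating every left vertex exists, for instance x1→q6, x2→q7, x3→q4, x4→q8, x5→q3, x6→q5, x7→q2, x8→q1.
By Hall's marriage theorem, this means |N(S)| ≥ |S| for every subset S, so no violating subset exists.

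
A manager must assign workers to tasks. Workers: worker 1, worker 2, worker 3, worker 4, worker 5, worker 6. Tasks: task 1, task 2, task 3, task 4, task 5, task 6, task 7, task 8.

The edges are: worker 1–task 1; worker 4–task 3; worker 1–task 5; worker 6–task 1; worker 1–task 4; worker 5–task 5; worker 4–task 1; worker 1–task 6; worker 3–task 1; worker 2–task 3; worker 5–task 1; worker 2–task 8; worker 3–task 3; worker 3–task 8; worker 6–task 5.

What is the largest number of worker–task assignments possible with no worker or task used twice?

One maximum matching: worker 1-task 6, worker 2-task 3, worker 3-task 8, worker 4-task 1, worker 5-task 5.
The set {worker 2, worker 3, worker 4, worker 5, worker 6} has only 4 neighbours ({task 1, task 3, task 5, task 8}), so by Hall's theorem at most 5 of the 6 workers can be matched.

5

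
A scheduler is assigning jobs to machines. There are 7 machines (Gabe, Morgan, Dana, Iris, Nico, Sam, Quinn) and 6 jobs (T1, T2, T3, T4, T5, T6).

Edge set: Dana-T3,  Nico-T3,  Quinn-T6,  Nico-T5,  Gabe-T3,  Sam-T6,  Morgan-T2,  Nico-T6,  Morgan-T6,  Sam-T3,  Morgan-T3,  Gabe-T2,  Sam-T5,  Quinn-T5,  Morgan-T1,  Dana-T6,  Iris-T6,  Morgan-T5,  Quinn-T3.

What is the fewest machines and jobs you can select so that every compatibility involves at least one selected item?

A maximum matching has 5 edges (e.g. Gabe–T2, Morgan–T1, Dana–T3, Iris–T6, Nico–T5).
By König's theorem the minimum vertex cover has the same size. One such cover is {Gabe, Morgan, T3, T5, T6}.

5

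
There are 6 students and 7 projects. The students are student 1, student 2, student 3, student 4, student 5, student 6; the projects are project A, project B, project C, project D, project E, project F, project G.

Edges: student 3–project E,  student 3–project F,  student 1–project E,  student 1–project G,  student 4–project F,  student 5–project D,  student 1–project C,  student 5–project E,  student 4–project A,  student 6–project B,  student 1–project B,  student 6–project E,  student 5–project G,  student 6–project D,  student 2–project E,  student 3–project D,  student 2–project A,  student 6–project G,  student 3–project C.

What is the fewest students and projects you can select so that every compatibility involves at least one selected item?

The 6 edges student 1–project C, student 2–project A, student 3–project D, student 4–project F, student 5–project G, student 6–project E form a matching, so any vertex cover needs at least 6 vertices (one per matched edge).
Conversely {student 1, student 2, student 3, student 4, student 5, student 6} meets every edge and has exactly 6 vertices, so 6 is optimal.

6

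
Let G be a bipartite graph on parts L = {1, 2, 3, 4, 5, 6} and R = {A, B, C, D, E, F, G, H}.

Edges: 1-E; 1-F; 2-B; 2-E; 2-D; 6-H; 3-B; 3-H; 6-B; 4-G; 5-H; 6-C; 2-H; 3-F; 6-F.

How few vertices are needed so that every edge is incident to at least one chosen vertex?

A maximum matching has 6 edges (e.g. 1–E, 2–D, 3–F, 4–G, 5–H, 6–B).
By König's theorem the minimum vertex cover has the same size. One such cover is {1, 2, 3, 4, 5, 6}.

6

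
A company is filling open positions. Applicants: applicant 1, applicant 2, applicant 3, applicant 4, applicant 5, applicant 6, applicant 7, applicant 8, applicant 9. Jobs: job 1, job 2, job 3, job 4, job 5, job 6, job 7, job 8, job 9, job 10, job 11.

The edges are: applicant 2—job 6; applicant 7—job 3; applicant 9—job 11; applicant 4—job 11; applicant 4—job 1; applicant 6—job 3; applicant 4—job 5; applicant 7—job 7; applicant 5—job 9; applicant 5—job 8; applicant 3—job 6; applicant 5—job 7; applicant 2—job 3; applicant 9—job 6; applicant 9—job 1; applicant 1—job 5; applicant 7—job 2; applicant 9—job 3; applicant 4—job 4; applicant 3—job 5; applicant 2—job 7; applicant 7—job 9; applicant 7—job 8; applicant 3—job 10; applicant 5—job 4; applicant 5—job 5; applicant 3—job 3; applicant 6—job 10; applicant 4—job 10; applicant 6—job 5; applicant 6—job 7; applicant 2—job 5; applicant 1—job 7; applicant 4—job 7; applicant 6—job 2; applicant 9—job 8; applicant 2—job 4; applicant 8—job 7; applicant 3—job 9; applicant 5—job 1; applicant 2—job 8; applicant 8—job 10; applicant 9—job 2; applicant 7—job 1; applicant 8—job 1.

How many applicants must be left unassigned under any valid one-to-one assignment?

One maximum matching: applicant 1–job 5, applicant 2–job 8, applicant 3–job 3, applicant 4–job 11, applicant 5–job 4, applicant 6–job 10, applicant 7–job 9, applicant 8–job 7, applicant 9–job 1.
All 9 applicants are matched, so no larger matching exists.
That matches 9 of the 9, leaving 0 unmatched; no matching can do better.

0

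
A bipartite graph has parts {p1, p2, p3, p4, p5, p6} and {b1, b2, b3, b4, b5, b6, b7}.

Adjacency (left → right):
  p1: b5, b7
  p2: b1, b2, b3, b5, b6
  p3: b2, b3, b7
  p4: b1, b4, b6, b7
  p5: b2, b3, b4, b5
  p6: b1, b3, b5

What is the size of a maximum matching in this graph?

6

For example, pair p1–b5, p2–b1, p3–b7, p4–b6, p5–b4, p6–b3.
All 6 left vertices are matched, so no larger matching exists.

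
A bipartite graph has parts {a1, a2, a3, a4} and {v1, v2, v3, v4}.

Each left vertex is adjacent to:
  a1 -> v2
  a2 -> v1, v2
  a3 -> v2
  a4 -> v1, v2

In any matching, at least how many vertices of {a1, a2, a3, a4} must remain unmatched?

A valid assignment of size 2: a1-v2, a2-v1.
The set {a1, a2, a3, a4} has only 2 neighbours ({v1, v2}), so by Hall's theorem at most 2 of the 4 left vertices can be matched.
That matches 2 of the 4, leaving 2 unmatched; no matching can do better.

2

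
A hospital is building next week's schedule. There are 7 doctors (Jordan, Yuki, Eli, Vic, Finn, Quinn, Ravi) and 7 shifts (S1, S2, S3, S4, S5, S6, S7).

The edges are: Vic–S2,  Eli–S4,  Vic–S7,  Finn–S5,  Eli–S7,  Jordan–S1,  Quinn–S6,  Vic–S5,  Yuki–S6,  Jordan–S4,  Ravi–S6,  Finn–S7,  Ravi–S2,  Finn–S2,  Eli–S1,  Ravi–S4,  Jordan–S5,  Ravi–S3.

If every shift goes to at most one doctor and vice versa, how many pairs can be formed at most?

One maximum matching: Jordan→S1, Yuki→S6, Eli→S4, Vic→S5, Finn→S7, Ravi→S2.
The set {Yuki, Quinn} has only 1 neighbour ({S6}), so by Hall's theorem at most 6 of the 7 doctors can be matched.

6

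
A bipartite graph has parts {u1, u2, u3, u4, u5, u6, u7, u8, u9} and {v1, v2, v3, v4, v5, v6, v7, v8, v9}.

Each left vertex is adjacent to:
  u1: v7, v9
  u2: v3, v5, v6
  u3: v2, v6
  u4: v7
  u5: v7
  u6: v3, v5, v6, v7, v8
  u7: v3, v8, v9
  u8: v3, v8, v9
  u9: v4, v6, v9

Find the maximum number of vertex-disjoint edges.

8

A valid assignment of size 8: u1-v9, u2-v5, u3-v2, u4-v7, u6-v6, u7-v8, u8-v3, u9-v4.
The set {u4, u5} has only 1 neighbour ({v7}), so by Hall's theorem at most 8 of the 9 left vertices can be matched.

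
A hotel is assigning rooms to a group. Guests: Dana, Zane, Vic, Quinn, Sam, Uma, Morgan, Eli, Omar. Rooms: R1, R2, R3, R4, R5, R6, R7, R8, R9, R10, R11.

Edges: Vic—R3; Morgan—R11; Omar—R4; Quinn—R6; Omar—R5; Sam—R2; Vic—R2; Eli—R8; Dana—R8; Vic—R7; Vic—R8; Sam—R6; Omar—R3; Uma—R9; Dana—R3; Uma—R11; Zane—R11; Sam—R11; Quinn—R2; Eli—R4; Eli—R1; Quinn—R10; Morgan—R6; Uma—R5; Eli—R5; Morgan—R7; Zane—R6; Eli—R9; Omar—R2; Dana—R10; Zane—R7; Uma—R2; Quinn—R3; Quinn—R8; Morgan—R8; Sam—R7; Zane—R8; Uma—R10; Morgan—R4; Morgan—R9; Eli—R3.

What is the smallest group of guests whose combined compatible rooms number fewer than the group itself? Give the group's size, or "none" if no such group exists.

none

A matching saturating every guest exists, for instance Dana→R10, Zane→R8, Vic→R7, Quinn→R6, Sam→R11, Uma→R2, Morgan→R9, Eli→R4, Omar→R3.
By Hall's marriage theorem, this means |N(S)| ≥ |S| for every subset S, so no violating subset exists.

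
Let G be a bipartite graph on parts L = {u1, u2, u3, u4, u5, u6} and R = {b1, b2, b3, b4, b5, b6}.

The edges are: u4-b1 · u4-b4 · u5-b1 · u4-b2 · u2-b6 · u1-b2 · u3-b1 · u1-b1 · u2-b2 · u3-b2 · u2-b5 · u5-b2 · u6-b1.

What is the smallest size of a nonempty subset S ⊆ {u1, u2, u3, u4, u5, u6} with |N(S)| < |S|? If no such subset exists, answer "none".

Take S = {u1, u3, u5}. Its neighbourhood is {b1, b2}, so |N(S)| = 2 < |S| = 3.
Every subset of size less than 3 has at least as many neighbours as members, so 3 is the minimum.

3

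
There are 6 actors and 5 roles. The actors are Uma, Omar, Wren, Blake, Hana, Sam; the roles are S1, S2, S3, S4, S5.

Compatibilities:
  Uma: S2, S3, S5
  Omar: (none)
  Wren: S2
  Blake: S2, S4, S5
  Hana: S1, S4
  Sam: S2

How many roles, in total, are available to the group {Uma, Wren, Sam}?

3

The union of neighbours of {Uma, Wren, Sam} is {S2, S3, S5}, which has 3 elements.
Since |N(S)| = 3 ≥ |S| = 3, Hall's condition holds for this subset.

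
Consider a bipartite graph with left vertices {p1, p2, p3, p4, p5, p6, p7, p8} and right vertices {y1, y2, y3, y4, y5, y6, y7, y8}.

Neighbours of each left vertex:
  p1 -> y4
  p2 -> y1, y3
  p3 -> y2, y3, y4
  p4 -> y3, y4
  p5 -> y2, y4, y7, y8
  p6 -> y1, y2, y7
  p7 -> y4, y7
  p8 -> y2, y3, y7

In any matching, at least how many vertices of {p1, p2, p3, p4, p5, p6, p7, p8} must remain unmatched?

2

A valid assignment of size 6: p1–y4, p2–y1, p3–y2, p4–y3, p5–y8, p6–y7.
The set {p1, p2, p3, p4, p6, p7, p8} has only 5 neighbours ({y1, y2, y3, y4, y7}), so by Hall's theorem at most 6 of the 8 left vertices can be matched.
That matches 6 of the 8, leaving 2 unmatched; no matching can do better.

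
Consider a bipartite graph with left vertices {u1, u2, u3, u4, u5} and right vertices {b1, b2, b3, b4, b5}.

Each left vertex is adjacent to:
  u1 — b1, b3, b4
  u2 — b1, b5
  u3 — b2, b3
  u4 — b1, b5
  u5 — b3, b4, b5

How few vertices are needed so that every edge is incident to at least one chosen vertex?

{u1, u2, u3, u4, u5} is a vertex cover of size 5: every edge has an endpoint in this set.
No smaller cover exists because u1–b4, u2–b1, u3–b2, u4–b5, u5–b3 is a matching of size 5, and a cover must include an endpoint of each of these disjoint edges (König's theorem).

5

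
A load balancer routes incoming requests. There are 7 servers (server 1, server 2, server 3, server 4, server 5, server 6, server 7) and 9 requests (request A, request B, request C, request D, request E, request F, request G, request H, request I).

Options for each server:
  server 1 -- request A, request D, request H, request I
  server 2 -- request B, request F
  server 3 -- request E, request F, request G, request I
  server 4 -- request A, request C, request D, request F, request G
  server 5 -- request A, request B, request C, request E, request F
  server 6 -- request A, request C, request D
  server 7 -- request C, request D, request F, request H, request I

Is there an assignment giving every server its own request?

For example, pair server 1-request A, server 2-request B, server 3-request F, server 4-request G, server 5-request E, server 6-request C, server 7-request H.
Every server is matched, so this matching saturates all of them.

Yes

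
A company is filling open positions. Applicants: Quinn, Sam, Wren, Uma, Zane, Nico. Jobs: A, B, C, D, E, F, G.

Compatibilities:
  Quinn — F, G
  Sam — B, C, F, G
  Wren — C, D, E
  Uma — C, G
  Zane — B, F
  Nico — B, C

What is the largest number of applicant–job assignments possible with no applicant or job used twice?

5

One maximum matching: Quinn→G, Sam→F, Wren→E, Uma→C, Zane→B.
The set {Quinn, Sam, Uma, Zane, Nico} has only 4 neighbours ({B, C, F, G}), so by Hall's theorem at most 5 of the 6 applicants can be matched.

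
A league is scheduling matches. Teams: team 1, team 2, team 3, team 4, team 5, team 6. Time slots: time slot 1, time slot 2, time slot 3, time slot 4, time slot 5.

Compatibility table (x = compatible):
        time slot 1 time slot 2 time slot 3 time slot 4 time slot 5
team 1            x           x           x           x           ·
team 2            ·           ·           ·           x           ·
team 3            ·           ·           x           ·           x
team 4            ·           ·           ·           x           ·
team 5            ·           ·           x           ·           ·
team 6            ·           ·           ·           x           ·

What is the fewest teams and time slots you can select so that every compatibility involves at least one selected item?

4

A maximum matching has 4 edges (e.g. team 1–time slot 2, team 2–time slot 4, team 3–time slot 5, team 5–time slot 3).
By König's theorem the minimum vertex cover has the same size. One such cover is {team 1, team 3, team 5, time slot 4}.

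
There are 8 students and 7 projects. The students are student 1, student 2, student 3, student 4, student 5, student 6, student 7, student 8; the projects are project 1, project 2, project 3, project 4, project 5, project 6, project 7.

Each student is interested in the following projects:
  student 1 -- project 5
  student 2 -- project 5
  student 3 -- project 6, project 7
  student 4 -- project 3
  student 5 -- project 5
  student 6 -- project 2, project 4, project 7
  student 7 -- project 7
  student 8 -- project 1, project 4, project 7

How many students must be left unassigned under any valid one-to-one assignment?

2

A valid assignment of size 6: student 1-project 5, student 3-project 6, student 4-project 3, student 6-project 2, student 7-project 7, student 8-project 4.
The set {student 1, student 2, student 5} has only 1 neighbour ({project 5}), so by Hall's theorem at most 6 of the 8 students can be matched.
That matches 6 of the 8, leaving 2 unmatched; no matching can do better.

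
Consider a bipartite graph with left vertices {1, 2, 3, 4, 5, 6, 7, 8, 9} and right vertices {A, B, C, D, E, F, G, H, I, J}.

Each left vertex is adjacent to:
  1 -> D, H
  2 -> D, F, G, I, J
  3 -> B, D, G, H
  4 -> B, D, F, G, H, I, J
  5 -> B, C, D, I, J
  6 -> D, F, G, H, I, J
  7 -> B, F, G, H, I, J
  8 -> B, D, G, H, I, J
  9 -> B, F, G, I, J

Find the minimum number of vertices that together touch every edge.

8

A maximum matching has 8 edges (e.g. 1–D, 2–I, 3–B, 4–F, 5–C, 6–H, 7–G, 8–J).
By König's theorem the minimum vertex cover has the same size. One such cover is {5, B, D, F, G, H, I, J}.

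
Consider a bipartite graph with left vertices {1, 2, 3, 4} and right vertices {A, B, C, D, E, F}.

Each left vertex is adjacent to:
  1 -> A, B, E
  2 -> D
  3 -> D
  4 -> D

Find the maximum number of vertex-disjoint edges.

For example, pair 1–B, 2–D.
The set {2, 3, 4} has only 1 neighbour ({D}), so by Hall's theorem at most 2 of the 4 left vertices can be matched.

2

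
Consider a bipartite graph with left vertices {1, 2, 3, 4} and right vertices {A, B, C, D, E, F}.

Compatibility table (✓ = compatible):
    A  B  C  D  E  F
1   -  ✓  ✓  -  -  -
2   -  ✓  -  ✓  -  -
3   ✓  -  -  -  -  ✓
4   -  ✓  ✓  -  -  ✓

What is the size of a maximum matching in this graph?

For example, pair 1–C, 2–D, 3–F, 4–B.
All 4 left vertices are matched, so no larger matching exists.

4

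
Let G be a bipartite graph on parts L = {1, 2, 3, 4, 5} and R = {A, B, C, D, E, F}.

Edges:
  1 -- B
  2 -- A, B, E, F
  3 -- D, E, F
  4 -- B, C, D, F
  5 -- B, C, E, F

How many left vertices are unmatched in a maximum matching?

0

A valid assignment of size 5: 1-B, 2-F, 3-D, 4-C, 5-E.
All 5 left vertices are matched, so no larger matching exists.
That matches 5 of the 5, leaving 0 unmatched; no matching can do better.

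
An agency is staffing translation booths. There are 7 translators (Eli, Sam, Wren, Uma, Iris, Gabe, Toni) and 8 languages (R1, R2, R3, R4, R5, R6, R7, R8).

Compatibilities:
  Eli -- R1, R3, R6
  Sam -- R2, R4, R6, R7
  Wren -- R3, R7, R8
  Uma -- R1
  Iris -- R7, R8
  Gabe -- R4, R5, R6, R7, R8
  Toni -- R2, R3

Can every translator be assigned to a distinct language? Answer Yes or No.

A valid assignment of size 7: Eli→R6, Sam→R2, Wren→R8, Uma→R1, Iris→R7, Gabe→R4, Toni→R3.
All 7 translators are covered.

Yes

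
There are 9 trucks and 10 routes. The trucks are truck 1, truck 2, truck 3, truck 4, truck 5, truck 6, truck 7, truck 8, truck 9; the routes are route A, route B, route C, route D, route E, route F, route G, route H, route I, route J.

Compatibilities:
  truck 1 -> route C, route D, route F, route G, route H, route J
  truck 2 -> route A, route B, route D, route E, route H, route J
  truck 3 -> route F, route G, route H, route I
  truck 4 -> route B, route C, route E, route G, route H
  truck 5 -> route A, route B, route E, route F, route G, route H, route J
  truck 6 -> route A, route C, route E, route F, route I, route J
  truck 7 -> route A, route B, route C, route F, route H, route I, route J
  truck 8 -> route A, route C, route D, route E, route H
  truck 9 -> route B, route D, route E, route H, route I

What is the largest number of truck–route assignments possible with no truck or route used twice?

One maximum matching: truck 1→route G, truck 2→route D, truck 3→route F, truck 4→route C, truck 5→route A, truck 6→route I, truck 7→route J, truck 8→route H, truck 9→route E.
This saturates every truck, so 9 is the maximum.

9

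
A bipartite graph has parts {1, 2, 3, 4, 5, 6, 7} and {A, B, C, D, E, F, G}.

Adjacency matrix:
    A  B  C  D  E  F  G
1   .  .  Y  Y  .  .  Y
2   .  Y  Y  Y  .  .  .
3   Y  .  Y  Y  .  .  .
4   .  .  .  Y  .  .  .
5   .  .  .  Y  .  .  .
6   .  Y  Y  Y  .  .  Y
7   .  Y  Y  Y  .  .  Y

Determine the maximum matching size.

5

A valid assignment of size 5: 1→G, 2→C, 3→A, 4→D, 6→B.
The set {1, 2, 4, 5, 6, 7} has only 4 neighbours ({B, C, D, G}), so by Hall's theorem at most 5 of the 7 left vertices can be matched.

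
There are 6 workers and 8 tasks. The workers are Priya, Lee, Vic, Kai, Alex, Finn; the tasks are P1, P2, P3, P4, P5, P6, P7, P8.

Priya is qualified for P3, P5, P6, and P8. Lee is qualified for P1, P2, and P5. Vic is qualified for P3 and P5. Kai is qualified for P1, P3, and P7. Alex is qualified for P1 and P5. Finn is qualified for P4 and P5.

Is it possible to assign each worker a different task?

One maximum matching: Priya-P8, Lee-P2, Vic-P3, Kai-P7, Alex-P1, Finn-P5.
All 6 workers are covered.

Yes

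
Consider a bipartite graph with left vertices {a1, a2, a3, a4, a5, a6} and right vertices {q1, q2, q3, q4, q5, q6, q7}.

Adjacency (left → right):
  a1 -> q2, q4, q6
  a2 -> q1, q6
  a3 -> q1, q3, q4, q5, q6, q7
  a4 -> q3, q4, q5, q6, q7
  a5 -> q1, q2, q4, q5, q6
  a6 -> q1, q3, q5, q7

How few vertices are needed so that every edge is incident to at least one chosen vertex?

{a1, a2, a3, a4, a5, a6} is a vertex cover of size 6: every edge has an endpoint in this set.
No smaller cover exists because a1–q2, a2–q1, a3–q7, a4–q4, a5–q6, a6–q5 is a matching of size 6, and a cover must include an endpoint of each of these disjoint edges (König's theorem).

6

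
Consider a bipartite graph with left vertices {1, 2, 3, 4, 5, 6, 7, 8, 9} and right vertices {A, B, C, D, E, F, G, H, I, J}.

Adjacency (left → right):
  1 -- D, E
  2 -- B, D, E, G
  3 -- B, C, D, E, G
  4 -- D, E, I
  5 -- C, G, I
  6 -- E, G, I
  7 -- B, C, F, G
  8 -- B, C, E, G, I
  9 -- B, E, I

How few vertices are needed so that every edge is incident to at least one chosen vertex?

{7, B, C, D, E, G, I} is a vertex cover of size 7: every edge has an endpoint in this set.
No smaller cover exists because 1–D, 2–B, 3–G, 4–I, 5–C, 6–E, 7–F is a matching of size 7, and a cover must include an endpoint of each of these disjoint edges (König's theorem).

7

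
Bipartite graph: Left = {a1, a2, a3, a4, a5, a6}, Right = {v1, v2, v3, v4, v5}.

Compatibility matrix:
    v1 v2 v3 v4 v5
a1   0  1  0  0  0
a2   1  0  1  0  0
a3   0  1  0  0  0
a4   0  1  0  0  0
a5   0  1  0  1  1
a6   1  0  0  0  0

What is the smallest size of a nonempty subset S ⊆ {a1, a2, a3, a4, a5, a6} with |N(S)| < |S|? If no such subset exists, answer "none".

2

Take S = {a1, a3}. Its neighbourhood is {v2}, so |N(S)| = 1 < |S| = 2.
No single vertex violates Hall's condition since each has at least one neighbour, so 2 is the minimum.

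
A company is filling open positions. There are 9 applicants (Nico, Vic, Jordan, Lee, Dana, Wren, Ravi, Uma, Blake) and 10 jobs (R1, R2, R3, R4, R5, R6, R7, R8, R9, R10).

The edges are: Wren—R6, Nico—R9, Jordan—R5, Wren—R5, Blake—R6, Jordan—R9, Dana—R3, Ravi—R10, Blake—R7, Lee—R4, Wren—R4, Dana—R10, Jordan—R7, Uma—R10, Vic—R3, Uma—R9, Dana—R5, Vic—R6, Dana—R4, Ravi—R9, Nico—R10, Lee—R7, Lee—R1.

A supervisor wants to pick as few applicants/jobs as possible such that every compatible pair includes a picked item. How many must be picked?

8

{Vic, Jordan, Lee, Dana, Wren, Blake, R9, R10} is a vertex cover of size 8: every edge has an endpoint in this set.
No smaller cover exists because Nico–R10, Vic–R3, Jordan–R5, Lee–R1, Dana–R4, Wren–R6, Ravi–R9, Blake–R7 is a matching of size 8, and a cover must include an endpoint of each of these disjoint edges (König's theorem).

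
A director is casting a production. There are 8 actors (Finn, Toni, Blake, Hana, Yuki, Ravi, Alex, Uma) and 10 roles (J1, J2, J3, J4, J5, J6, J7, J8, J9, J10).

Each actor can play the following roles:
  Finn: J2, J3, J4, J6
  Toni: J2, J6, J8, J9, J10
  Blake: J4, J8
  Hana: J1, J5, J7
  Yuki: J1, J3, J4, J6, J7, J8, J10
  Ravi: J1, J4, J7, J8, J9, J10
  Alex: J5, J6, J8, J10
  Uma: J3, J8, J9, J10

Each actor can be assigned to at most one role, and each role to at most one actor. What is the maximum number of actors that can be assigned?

8

A valid assignment of size 8: Finn–J3, Toni–J6, Blake–J8, Hana–J5, Yuki–J7, Ravi–J1, Alex–J10, Uma–J9.
This saturates every actor, so 8 is the maximum.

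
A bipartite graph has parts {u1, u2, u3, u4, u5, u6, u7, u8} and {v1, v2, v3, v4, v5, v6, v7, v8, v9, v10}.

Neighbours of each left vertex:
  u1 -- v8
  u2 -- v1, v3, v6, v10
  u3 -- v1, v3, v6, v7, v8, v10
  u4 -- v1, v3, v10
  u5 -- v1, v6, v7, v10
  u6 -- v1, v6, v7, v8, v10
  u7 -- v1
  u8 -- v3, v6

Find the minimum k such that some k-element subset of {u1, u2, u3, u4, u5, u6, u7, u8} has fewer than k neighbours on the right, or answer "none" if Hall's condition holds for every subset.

Take S = {u1, u2, u3, u4, u5, u6, u7}. Its neighbourhood is {v1, v3, v6, v7, v8, v10}, so |N(S)| = 6 < |S| = 7.
Every subset of size less than 7 has at least as many neighbours as members, so 7 is the minimum.

7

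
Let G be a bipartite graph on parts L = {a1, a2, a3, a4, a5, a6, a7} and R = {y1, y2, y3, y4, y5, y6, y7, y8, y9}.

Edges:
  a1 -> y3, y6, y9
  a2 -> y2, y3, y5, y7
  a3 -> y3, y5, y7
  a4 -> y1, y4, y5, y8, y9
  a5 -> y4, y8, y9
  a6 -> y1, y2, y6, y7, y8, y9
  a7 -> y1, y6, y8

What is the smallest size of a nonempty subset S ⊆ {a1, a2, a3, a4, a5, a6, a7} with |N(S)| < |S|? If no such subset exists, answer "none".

A matching saturating every left vertex exists, for instance a1→y6, a2→y2, a3→y3, a4→y9, a5→y8, a6→y7, a7→y1.
By Hall's marriage theorem, this means |N(S)| ≥ |S| for every subset S, so no violating subset exists.

none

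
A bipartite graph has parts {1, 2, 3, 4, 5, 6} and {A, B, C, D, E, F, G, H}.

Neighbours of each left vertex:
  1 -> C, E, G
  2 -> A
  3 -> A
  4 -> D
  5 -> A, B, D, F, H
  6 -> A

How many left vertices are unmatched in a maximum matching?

For example, pair 1–E, 2–A, 4–D, 5–H.
The set {2, 3, 6} has only 1 neighbour ({A}), so by Hall's theorem at most 4 of the 6 left vertices can be matched.
That matches 4 of the 6, leaving 2 unmatched; no matching can do better.

2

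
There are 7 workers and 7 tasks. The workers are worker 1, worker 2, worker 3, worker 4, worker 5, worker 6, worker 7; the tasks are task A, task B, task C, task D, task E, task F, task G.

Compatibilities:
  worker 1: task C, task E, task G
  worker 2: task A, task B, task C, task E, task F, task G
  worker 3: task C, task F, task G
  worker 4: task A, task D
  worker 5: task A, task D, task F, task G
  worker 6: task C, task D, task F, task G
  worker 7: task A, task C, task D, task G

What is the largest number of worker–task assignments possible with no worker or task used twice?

7

A valid assignment of size 7: worker 1→task E, worker 2→task B, worker 3→task C, worker 4→task A, worker 5→task G, worker 6→task F, worker 7→task D.
All 7 workers are matched, so no larger matching exists.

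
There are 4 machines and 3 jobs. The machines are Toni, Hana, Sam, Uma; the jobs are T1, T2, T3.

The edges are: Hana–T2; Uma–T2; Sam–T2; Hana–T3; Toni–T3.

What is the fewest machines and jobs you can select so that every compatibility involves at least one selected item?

2

A maximum matching has 2 edges (e.g. Toni–T3, Hana–T2).
By König's theorem the minimum vertex cover has the same size. One such cover is {T2, T3}.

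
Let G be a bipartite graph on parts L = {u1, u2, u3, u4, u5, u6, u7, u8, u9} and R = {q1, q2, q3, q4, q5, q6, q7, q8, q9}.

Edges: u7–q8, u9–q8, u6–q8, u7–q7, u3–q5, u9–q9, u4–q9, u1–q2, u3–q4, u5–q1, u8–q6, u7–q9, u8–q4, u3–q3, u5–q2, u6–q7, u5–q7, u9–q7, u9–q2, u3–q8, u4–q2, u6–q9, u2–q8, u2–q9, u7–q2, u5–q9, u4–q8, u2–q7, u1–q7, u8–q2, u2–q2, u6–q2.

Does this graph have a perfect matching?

The set {u1, u2, u4, u6, u7, u9} has only 4 neighbours ({q2, q7, q8, q9}), so by Hall's theorem at most 7 of the 9 left vertices can be matched.
Hence no matching covers every left vertex.

No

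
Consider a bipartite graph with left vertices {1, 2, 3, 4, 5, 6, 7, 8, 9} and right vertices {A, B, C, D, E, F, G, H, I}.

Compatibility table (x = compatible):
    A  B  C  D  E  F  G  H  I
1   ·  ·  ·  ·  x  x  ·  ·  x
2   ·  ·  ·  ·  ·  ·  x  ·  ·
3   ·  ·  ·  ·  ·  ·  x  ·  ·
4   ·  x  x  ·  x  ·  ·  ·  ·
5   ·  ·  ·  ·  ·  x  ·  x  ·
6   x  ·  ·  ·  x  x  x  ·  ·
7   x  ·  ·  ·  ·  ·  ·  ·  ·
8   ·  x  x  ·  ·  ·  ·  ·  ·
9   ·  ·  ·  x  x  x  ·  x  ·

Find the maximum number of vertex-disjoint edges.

For example, pair 1-I, 2-G, 4-B, 5-F, 6-E, 7-A, 8-C, 9-H.
The set {2, 3} has only 1 neighbour ({G}), so by Hall's theorem at most 8 of the 9 left vertices can be matched.

8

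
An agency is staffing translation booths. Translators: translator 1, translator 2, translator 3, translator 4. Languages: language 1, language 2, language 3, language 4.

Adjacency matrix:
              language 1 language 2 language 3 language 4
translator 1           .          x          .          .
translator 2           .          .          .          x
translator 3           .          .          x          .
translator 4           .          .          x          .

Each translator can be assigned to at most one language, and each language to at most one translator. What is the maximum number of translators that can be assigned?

3

A valid assignment of size 3: translator 1–language 2, translator 2–language 4, translator 3–language 3.
The set {translator 3, translator 4} has only 1 neighbour ({language 3}), so by Hall's theorem at most 3 of the 4 translators can be matched.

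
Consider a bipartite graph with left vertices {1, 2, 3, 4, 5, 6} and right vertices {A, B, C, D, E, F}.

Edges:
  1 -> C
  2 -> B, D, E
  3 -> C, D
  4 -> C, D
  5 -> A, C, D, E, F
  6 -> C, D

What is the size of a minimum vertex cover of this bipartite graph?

4

The 4 edges 1–C, 2–B, 3–D, 5–A form a matching, so any vertex cover needs at least 4 vertices (one per matched edge).
Conversely {2, 5, C, D} meets every edge and has exactly 4 vertices, so 4 is optimal.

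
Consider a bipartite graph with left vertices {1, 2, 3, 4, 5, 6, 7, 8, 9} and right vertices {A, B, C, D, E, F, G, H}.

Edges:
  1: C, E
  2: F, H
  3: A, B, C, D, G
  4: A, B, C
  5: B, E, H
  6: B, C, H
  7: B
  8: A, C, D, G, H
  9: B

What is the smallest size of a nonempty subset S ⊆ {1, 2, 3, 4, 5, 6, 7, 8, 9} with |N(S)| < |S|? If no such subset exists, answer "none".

2

Take S = {7, 9}. Its neighbourhood is {B}, so |N(S)| = 1 < |S| = 2.
No single vertex violates Hall's condition since each has at least one neighbour, so 2 is the minimum.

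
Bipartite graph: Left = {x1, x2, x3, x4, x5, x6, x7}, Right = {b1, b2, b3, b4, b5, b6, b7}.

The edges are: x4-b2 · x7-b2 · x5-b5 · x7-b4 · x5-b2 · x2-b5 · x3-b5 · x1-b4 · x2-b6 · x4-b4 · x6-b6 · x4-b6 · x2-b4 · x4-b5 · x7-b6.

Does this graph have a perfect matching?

The set {x1, x2, x3, x4, x5, x6, x7} has only 4 neighbours ({b2, b4, b5, b6}), so by Hall's theorem at most 4 of the 7 left vertices can be matched.
Hence no matching covers every left vertex.

No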